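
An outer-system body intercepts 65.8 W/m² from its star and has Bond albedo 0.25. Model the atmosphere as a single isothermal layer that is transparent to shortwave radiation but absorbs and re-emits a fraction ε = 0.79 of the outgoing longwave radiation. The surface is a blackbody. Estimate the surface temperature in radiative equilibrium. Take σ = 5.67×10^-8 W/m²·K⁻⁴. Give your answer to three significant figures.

138 K

Effective emission temperature (TOA balance): σT_e⁴ = S(1−α)/4 = 12.34 W/m² → T_e = 121.5 K.
The surface balance (absorbed SW + ε·downward IR = σT_s⁴) with T_a⁴ = T_s⁴/2 reduces to T_s = T_e·[2/(2−ε)]^¼ = 137.7 K.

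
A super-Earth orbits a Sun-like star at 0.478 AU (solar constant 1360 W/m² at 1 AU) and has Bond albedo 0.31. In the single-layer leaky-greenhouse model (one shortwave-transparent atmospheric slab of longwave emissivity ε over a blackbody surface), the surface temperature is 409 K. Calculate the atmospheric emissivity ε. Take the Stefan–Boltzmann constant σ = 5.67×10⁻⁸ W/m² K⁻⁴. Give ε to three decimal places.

0.706

By the inverse-square law, S = 1360/0.478² = 5952 W/m².
TOA balance gives T_e = 366.8 K.
T_s⁴ = T_e⁴·2/(2−ε) → ε = 2 − 2(T_e/T_s)⁴ = 2 − 2·(366.8/409)⁴ = 0.7057.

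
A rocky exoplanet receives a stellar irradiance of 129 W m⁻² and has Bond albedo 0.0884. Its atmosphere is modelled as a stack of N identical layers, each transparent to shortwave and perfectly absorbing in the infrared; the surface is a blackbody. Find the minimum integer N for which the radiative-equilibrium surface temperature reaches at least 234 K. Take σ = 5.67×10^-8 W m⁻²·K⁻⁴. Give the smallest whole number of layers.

5

Top-of-atmosphere balance: σT_e⁴ = S(1−α)/4 = 29.40 W m⁻² → T_e = 150.9 K.
T_s = (N+1)^(1/4)·T_e ≥ 234 K requires N+1 ≥ (T_s/T_e)⁴ = (234/150.9)⁴ = 5.782.
Rounding up, N = 5.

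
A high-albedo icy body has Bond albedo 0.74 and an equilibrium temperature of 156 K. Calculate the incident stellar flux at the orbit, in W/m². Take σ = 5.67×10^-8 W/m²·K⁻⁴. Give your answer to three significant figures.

From S(1−α)/4 = σT⁴: S = 4σT⁴/(1−α).
The emitted flux is σT⁴ = 33.58 W/m².
So S = 4×33.58/(1−0.74) = 516.6 W/m².

517 W/m²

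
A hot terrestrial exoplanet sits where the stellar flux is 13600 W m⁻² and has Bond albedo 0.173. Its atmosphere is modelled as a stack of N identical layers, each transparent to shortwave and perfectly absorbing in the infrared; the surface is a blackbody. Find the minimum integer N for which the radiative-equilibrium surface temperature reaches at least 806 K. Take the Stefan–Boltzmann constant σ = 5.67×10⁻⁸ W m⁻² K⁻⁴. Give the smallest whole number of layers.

8

OLR = S(1−α)/4 = 2812 W m⁻²; the top layer radiates at T_e = 471.9 K.
T_s = (N+1)^(1/4)·T_e ≥ 806 K requires N+1 ≥ (T_s/T_e)⁴ = (806/471.9)⁴ = 8.510.
Rounding up, N = 8.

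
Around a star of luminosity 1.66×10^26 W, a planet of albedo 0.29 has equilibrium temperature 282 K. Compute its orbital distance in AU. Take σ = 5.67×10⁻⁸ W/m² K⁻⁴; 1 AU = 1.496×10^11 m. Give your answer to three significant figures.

0.541 AU

The flux needed for this T is 4σT⁴/(1−0.29) = 2020 W/m².
From L = 4πd²S, d = √(1.66×10^26/(4π·2020)) = 8.086×10^10 m = 0.5405 AU.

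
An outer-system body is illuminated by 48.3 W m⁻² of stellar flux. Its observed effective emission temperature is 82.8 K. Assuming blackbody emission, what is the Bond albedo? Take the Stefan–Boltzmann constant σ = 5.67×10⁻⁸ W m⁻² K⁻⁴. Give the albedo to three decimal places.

From σT⁴ = S(1−α)/4 we invert for α: 1−α = 4σT⁴/S.
4σT⁴ = 4·5.67×10⁻⁸·(82.8)⁴ = 10.66 W m⁻².
Hence α = 1 − 10.66/48.30 = 0.7793.

0.779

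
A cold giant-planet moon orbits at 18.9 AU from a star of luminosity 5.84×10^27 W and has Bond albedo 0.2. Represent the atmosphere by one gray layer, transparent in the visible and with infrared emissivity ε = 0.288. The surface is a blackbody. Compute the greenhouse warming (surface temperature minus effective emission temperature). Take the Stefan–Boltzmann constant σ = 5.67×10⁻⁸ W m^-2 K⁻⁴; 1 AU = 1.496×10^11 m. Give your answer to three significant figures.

4.74 kelvin

Orbital distance: d = 18.9 AU = 2.827×10^12 m.
Flux at the orbit: S = L/(4πd²) = 5.84×10^27/(4π·(2.83×10^12)²) = 58.13 W m^-2.
Effective emission temperature (TOA balance): σT_e⁴ = S(1−α)/4 = 11.63 W m^-2 → T_e = 119.7 K.
Surface balance with a leaky layer gives σT_s⁴ = σT_e⁴·2/(2−ε), so T_s = T_e·[2/(2−0.288)]^(1/4) = 124.4 K.
The atmosphere warms the surface by 4.743 K.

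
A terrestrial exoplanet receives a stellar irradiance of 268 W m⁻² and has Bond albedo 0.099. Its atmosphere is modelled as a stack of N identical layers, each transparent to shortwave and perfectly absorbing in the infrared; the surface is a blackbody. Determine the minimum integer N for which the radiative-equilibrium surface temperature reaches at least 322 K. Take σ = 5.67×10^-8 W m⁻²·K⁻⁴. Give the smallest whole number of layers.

OLR = S(1−α)/4 = 60.37 W m⁻²; the top layer radiates at T_e = 180.6 K.
Since T_s⁴ = (N+1)T_e⁴, we need N ≥ (T_s/T_e)⁴ − 1 = 9.097.
The minimum whole number is N = 10.

10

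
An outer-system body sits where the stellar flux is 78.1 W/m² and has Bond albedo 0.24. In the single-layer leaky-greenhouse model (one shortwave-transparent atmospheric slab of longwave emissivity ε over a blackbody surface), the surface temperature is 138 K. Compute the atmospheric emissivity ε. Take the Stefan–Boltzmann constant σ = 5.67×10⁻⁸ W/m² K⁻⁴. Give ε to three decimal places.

0.557

Effective temperature: T_e = [S(1−α)/(4σ)]^(1/4) = 127.2 K.
T_s⁴ = T_e⁴·2/(2−ε) → ε = 2 − 2(T_e/T_s)⁴ = 2 − 2·(127.2/138)⁴ = 0.5568.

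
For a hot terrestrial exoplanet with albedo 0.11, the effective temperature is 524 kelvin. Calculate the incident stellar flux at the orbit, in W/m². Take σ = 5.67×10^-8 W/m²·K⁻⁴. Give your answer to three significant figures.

Invert the energy balance for S: S = 4σT⁴/(1−α).
The emitted flux is σT⁴ = 4275 W/m².
S = 4·4275/0.89 = 19210 W/m².

19200 W/m²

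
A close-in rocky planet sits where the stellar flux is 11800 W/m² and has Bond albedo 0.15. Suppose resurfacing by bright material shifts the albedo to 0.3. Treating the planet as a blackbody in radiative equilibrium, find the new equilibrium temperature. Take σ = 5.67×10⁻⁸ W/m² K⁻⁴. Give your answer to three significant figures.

437 kelvin

New equilibrium: T₂ = [(1−0.3)·11800/(4σ)]^(1/4) = 436.9 K.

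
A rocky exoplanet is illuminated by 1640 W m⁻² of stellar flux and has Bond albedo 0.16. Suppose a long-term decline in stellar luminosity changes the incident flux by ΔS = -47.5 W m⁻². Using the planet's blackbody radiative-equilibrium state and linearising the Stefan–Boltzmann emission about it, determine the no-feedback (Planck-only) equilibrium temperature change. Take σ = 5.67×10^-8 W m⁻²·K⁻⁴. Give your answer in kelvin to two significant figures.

The baseline emission temperature is T_e = 279.2 K.
ΔF = Δ[S(1−α)]/4 = (1−0.16)·-47.5/4 = -9.975 W m⁻².
The Planck feedback parameter is 4σT_e³ = 4.935 W m⁻²/K.
Hence the no-feedback warming is ΔF/(4σT_e³) = -2.02 K.

-2.0 K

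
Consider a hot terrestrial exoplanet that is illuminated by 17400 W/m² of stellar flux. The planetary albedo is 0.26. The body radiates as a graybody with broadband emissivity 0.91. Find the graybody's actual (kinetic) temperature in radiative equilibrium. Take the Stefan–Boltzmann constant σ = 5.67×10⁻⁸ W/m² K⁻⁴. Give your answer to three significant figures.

Absorbed flux (global mean): S(1−α)/4 = 17400·0.74/4 = 3219 W/m².
Radiative balance εσT⁴ = 3219 gives T = [3219/(0.91·σ)]^(1/4) = 499.8 K.

500 K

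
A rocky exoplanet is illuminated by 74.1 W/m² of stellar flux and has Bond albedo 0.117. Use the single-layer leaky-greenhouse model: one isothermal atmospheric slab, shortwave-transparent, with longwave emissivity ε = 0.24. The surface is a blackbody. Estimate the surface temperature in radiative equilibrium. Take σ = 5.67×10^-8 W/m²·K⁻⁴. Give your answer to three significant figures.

135 K

At the top of the atmosphere, σT_e⁴ = S(1−α)/4 = 16.36 W/m², giving T_e = 130.3 K.
Surface balance with a leaky layer gives σT_s⁴ = σT_e⁴·2/(2−ε), so T_s = T_e·[2/(2−0.24)]^(1/4) = 134.6 K.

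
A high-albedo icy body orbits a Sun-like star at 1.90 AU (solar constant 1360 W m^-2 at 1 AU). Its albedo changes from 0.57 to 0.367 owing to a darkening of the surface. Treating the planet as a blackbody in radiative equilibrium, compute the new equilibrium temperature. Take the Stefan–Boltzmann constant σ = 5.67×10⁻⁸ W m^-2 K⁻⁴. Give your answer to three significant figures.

180 K

By the inverse-square law, S = 1360/1.90² = 376.7 W m^-2.
New equilibrium: T₂ = [(1−0.367)·376.7/(4σ)]^(1/4) = 180.1 K.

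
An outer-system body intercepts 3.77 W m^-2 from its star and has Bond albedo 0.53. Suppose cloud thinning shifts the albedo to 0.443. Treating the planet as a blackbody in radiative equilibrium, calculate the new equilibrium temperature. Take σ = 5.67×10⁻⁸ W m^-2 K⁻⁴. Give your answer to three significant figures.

New equilibrium: T₂ = [(1−0.443)·3.770/(4σ)]^(1/4) = 55.16 K.

55.2 kelvin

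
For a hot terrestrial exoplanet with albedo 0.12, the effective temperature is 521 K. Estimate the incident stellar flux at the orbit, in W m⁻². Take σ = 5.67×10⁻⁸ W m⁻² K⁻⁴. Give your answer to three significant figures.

19000 W m⁻²

From S(1−α)/4 = σT⁴: S = 4σT⁴/(1−α).
The emitted flux is σT⁴ = 4178 W m⁻².
So S = 4×4178/(1−0.12) = 18990 W m⁻².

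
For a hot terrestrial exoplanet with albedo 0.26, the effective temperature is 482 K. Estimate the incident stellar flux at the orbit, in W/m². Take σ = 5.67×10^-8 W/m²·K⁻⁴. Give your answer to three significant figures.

From S(1−α)/4 = σT⁴: S = 4σT⁴/(1−α).
The emitted flux is σT⁴ = 3060 W/m².
S = 4·3060/0.74 = 16540 W/m².

16500 W/m²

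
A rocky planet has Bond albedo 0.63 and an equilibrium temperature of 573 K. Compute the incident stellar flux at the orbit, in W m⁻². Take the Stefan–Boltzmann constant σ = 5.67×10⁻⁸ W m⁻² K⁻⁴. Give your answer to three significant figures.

From S(1−α)/4 = σT⁴: S = 4σT⁴/(1−α).
σT⁴ = 5.67×10⁻⁸·(573)⁴ = 6112 W m⁻².
So S = 4×6112/(1−0.63) = 66080 W m⁻².

66100 W m⁻²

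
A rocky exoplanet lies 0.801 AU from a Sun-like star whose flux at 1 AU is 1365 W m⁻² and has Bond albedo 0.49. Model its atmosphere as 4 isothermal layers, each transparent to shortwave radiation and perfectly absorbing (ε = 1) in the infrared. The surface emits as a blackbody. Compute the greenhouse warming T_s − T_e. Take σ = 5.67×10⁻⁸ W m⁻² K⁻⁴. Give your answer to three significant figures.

130 K

By the inverse-square law, S = 1365/0.801² = 2127 W m⁻².
Top-of-atmosphere balance: σT_e⁴ = S(1−α)/4 = 271.3 W m⁻² → T_e = 263.0 K.
Surface: T_s = (5)^¼·T_e = 393.3 K.
Warming: T_s − T_e = 130.3 K.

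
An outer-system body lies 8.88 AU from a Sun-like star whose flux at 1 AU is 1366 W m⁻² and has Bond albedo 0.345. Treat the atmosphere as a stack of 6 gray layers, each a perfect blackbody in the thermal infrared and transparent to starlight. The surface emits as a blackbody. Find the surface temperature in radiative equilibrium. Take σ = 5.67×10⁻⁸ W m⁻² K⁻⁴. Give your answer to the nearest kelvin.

137 K

By the inverse-square law, S = 1366/8.88² = 17.32 W m⁻².
Top-of-atmosphere balance: σT_e⁴ = S(1−α)/4 = 2.837 W m⁻² → T_e = 84.10 K.
Layer-by-layer balance gives σT_s⁴ = (N+1)σT_e⁴, so T_s = 7^¼·84.10 = 136.8 K.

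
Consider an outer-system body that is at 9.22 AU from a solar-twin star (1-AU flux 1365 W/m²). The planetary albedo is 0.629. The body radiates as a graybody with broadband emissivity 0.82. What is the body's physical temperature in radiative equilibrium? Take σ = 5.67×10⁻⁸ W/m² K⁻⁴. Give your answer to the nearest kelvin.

75 K

By the inverse-square law, S = 1365/9.22² = 16.06 W/m².
Averaging over the sphere, the absorbed flux is S(1−α)/4 = 1.489 W/m².
Radiative balance εσT⁴ = 1.489 gives T = [1.489/(0.82·σ)]^(1/4) = 75.23 K.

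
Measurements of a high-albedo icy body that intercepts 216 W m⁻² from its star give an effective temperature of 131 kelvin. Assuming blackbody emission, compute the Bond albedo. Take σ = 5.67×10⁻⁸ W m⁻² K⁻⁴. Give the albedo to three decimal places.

Rearranging the radiative balance, α = 1 − 4σT⁴/S.
σT⁴ = 16.70 W m⁻², so 4σT⁴ = 66.79 W m⁻².
1−α = 66.79/216.0 = 0.3092, so α = 0.6908.

0.691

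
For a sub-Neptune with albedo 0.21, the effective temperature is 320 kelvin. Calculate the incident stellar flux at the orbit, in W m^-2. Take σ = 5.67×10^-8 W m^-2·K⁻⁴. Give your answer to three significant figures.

3010 W m^-2

Invert the energy balance for S: S = 4σT⁴/(1−α).
σT⁴ = 5.67×10⁻⁸·(320)⁴ = 594.5 W m^-2.
S = 4·594.5/0.79 = 3010 W m^-2.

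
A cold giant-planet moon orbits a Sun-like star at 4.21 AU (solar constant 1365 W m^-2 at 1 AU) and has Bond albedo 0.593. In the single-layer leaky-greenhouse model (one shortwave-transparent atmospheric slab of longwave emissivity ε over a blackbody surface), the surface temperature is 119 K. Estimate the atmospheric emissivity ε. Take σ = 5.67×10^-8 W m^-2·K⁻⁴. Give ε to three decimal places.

0.622

By the inverse-square law, S = 1365/4.21² = 77.01 W m^-2.
Effective temperature: T_e = [S(1−α)/(4σ)]^(1/4) = 108.4 K.
Since (2−ε)/2 = (T_e/T_s)⁴ = 0.6892, ε = 0.6216.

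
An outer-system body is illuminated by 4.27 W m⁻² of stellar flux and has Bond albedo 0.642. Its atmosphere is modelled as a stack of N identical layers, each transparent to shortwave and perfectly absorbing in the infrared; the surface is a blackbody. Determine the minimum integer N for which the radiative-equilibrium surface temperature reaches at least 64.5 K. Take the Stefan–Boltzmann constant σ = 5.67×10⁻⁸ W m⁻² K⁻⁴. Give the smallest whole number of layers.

The effective emission temperature is T_e = [S(1−α)/(4σ)]^¼ = 50.95 K.
Since T_s⁴ = (N+1)T_e⁴, we need N ≥ (T_s/T_e)⁴ − 1 = 1.568.
So N ≥ 1.568; the smallest integer is N = 2.

2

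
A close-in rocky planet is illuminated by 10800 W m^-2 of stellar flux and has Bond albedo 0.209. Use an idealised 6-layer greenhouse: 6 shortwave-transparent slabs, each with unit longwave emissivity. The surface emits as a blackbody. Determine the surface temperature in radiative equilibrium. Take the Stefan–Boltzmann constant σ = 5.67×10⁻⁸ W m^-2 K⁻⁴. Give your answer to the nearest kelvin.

OLR = S(1−α)/4 = 2136 W m^-2; the top layer radiates at T_e = 440.5 K.
With N = 6 opaque layers, T_s = (N+1)^(1/4)·T_e = 7^(1/4)·440.5 = 716.6 K.

717 K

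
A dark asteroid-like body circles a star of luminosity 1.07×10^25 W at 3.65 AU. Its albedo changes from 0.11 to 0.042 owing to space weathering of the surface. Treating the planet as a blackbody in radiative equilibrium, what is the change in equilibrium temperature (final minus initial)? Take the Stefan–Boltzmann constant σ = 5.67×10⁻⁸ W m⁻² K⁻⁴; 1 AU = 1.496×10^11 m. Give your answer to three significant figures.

1.07 K

d = 3.65 × 1.496×10^11 m = 5.460×10^11 m.
Spreading L over a sphere of radius d: S = 1.07×10^25/(4π·5.46×10^11²) = 2.856 W m⁻².
With α = 0.11, T₁ = 57.86 K.
With α = 0.042, T₂ = 58.93 K.
Change: 58.93 − 57.86 = 1.075 K.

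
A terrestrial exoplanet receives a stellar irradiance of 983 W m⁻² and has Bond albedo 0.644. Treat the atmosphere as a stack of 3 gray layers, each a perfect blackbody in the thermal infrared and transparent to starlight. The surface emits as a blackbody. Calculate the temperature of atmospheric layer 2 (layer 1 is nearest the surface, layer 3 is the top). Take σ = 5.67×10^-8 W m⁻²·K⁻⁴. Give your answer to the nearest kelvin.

Top-of-atmosphere balance: σT_e⁴ = S(1−α)/4 = 87.49 W m⁻² → T_e = 198.2 K.
The net upward flux σT_e⁴ is constant between every pair of levels, so T_k⁴ = (N+1−k)T_e⁴.
T_2 = (2)^(1/4)·198.2 = 235.7 K.

236 K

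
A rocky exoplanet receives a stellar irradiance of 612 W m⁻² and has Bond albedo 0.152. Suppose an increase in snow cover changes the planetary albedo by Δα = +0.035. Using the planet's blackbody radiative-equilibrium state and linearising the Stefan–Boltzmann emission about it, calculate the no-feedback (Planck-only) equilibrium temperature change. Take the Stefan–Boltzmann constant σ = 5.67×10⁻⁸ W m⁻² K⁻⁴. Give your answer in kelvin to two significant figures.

Unperturbed T_e = [612.0·(1−0.152)/(4σ)]^¼ = 218.7 K.
TOA radiative forcing: ΔF = −S·Δα/4 = −612.0·(+0.035)/4 = -5.355 W m⁻².
The Planck feedback parameter is 4σT_e³ = 2.373 W m⁻²/K.
Hence the no-feedback warming is ΔF/(4σT_e³) = -2.26 K.

-2.3 K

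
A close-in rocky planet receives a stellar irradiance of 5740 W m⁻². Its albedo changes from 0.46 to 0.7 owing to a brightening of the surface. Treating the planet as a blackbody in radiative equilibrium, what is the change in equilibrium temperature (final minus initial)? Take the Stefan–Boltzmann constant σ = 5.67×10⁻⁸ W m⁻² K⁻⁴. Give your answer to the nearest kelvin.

Initial: T₁ = [S(1−0.46)/(4σ)]^(1/4) = 341.9 K.
Final:   T₂ = [S(1−0.7)/(4σ)]^(1/4) = 295.2 K.
ΔT = T₂ − T₁ = -46.73 K.

-47 K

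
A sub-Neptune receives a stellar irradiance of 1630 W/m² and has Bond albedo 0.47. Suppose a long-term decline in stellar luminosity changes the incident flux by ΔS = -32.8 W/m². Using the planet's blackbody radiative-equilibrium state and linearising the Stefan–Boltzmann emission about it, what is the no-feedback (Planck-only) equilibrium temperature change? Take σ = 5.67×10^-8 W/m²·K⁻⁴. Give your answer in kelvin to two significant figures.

-1.2 K

The baseline emission temperature is T_e = 248.4 K.
Only a fraction (1−α) is absorbed and it's spread over 4πR², so ΔF = (1−α)ΔS/4 = -4.346 W/m².
The Planck feedback parameter is 4σT_e³ = 3.477 W/m²/K.
ΔT₀ = ΔF/λ_P = -4.346/3.477 = -1.25 K.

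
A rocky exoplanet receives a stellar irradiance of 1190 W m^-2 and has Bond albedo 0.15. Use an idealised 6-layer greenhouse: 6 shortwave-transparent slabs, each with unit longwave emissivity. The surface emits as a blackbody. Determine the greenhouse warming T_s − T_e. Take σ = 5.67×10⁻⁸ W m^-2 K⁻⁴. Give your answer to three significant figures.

OLR = S(1−α)/4 = 252.9 W m^-2; the top layer radiates at T_e = 258.4 K.
Surface: T_s = (7)^¼·T_e = 420.3 K.
Warming: T_s − T_e = 161.9 K.

162 K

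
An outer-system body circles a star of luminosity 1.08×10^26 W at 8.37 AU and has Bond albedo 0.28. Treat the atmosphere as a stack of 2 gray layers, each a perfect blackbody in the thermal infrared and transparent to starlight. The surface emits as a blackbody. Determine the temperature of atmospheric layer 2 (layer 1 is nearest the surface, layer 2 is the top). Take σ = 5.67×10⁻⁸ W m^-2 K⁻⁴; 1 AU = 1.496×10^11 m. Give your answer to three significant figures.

64.6 K

Orbital distance: d = 8.37 AU = 1.252×10^12 m.
Spreading L over a sphere of radius d: S = 1.08×10^26/(4π·1.25×10^12²) = 5.482 W m^-2.
The effective emission temperature is T_e = [S(1−α)/(4σ)]^¼ = 64.59 K.
Each opaque layer satisfies 2T_j⁴ = T_{j−1}⁴ + T_{j+1}⁴, giving T_k⁴ = (N+1−k)T_e⁴.
T_2 = (1)^(1/4)·64.59 = 64.59 K.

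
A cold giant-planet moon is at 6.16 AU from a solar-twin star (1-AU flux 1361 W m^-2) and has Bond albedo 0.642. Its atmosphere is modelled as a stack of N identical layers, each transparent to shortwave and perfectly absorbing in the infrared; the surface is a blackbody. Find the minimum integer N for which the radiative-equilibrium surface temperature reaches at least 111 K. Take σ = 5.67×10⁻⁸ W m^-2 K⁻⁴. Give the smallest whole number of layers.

Irradiance scales as 1/d², so S = 1361 W m^-2 × (1/6.16)² = 35.87 W m^-2.
OLR = S(1−α)/4 = 3.210 W m^-2; the top layer radiates at T_e = 86.74 K.
Since T_s⁴ = (N+1)T_e⁴, we need N ≥ (T_s/T_e)⁴ − 1 = 1.681.
Rounding up, N = 2.

2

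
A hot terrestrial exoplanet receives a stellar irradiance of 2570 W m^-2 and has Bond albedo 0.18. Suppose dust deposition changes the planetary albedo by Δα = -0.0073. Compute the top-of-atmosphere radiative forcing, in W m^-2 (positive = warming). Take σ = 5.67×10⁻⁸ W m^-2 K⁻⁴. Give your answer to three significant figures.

4.69 W m^-2

ΔF = −(S/4)Δα = −(2570/4)×(-0.0073) = 4.690 W m^-2.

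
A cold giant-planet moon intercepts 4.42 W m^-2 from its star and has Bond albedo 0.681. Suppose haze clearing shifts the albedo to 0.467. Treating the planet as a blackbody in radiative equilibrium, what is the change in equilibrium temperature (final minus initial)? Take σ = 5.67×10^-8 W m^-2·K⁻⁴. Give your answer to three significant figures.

With α = 0.681, T₁ = 49.93 K.
After:  T₂ = [4.420·0.533/(4σ)]^(1/4) = 56.77 K.
Change: 56.77 − 49.93 = 6.837 K.

6.84 kelvin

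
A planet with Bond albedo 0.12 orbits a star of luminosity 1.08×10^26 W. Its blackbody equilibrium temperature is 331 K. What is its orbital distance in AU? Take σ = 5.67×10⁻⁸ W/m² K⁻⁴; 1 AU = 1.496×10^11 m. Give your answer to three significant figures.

Energy balance gives S = 4σT⁴/(1−α) = 3094 W/m².
S = L/(4πd²) → d = √(L/4πS) = √(1.08×10^26/(4π·3094)) = 5.271×10^10 m = 0.3523 AU.

0.352 AU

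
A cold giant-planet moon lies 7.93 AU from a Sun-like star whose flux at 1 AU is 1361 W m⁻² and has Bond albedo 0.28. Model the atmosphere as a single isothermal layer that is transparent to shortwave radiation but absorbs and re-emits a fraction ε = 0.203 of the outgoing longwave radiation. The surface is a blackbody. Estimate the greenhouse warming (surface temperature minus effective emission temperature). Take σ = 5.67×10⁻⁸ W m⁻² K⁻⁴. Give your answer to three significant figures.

2.47 K

Flux at the orbit: S = 1361/(7.93)² = 21.64 W m⁻².
Effective emission temperature (TOA balance): σT_e⁴ = S(1−α)/4 = 3.896 W m⁻² → T_e = 91.04 K.
For a single slab of emissivity ε, T_s⁴ = 2T_e⁴/(2−ε); thus T_s = 91.04·(1.113)^(1/4) = 93.51 K.
The atmosphere warms the surface by 2.469 K.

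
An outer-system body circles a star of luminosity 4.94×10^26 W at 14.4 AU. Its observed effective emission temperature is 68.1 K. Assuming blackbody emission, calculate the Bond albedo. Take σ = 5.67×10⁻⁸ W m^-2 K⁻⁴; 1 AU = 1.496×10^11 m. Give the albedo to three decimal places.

Orbital distance: d = 14.4 AU = 2.154×10^12 m.
Spreading L over a sphere of radius d: S = 4.94×10^26/(4π·2.15×10^12²) = 8.471 W m^-2.
Energy balance: S(1−α)/4 = σT⁴, so 1−α = 4σT⁴/S.
σT⁴ = 1.219 W m^-2, so 4σT⁴ = 4.878 W m^-2.
1−α = 4.878/8.471 = 0.5758, so α = 0.4242.

0.424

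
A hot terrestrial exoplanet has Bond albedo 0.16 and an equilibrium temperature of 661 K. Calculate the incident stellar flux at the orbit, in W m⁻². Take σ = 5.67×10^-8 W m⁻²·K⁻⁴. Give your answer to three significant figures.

51500 W m⁻²

From S(1−α)/4 = σT⁴: S = 4σT⁴/(1−α).
The emitted flux is σT⁴ = 10820 W m⁻².
S = 4·10820/0.84 = 51540 W m⁻².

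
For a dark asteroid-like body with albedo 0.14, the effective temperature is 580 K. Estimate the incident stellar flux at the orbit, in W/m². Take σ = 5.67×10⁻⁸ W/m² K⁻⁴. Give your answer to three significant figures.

From S(1−α)/4 = σT⁴: S = 4σT⁴/(1−α).
The emitted flux is σT⁴ = 6416 W/m².
S = 4·6416/0.86 = 29840 W/m².

29800 W/m²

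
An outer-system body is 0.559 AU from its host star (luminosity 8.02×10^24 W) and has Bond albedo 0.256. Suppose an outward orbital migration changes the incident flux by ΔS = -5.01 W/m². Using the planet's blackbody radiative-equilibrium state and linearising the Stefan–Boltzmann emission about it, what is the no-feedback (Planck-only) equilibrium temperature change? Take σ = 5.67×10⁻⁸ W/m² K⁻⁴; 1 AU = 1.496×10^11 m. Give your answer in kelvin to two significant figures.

-1.8 K

d = 0.559 × 1.496×10^11 m = 8.363×10^10 m.
S = L/(4πd²) = 91.26 W/m².
The baseline emission temperature is T_e = 131.5 K.
Only a fraction (1−α) is absorbed and it's spread over 4πR², so ΔF = (1−α)ΔS/4 = -0.9319 W/m².
The Planck feedback parameter is 4σT_e³ = 0.5162 W/m²/K.
Hence the no-feedback warming is ΔF/(4σT_e³) = -1.81 K.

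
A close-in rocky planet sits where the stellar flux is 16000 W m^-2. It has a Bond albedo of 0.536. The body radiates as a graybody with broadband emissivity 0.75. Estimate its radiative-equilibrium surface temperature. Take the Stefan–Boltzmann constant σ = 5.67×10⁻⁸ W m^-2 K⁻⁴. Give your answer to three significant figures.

Averaging over the sphere, the absorbed flux is S(1−α)/4 = 1856 W m^-2.
Equating to εσT⁴ with ε = 0.75: T = (1856/0.75σ)^(1/4) = 457.1 K.

457 K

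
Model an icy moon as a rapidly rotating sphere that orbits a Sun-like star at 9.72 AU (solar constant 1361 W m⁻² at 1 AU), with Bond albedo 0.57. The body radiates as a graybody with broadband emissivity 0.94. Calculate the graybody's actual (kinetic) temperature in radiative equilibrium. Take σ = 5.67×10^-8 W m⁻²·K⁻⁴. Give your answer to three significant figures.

By the inverse-square law, S = 1361/9.72² = 14.41 W m⁻².
Absorbed flux (global mean): S(1−α)/4 = 14.41·0.43/4 = 1.549 W m⁻².
Equating to εσT⁴ with ε = 0.94: T = (1.549/0.94σ)^(1/4) = 73.42 K.

73.4 kelvin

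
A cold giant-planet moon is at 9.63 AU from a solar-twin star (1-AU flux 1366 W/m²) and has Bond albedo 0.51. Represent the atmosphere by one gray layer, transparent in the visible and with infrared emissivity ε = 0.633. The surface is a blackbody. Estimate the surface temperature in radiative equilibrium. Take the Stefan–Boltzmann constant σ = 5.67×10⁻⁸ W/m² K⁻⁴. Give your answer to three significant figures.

82.6 kelvin

By the inverse-square law, S = 1366/9.63² = 14.73 W/m².
At the top of the atmosphere, σT_e⁴ = S(1−α)/4 = 1.804 W/m², giving T_e = 75.11 K.
Surface balance with a leaky layer gives σT_s⁴ = σT_e⁴·2/(2−ε), so T_s = T_e·[2/(2−0.633)]^(1/4) = 82.60 K.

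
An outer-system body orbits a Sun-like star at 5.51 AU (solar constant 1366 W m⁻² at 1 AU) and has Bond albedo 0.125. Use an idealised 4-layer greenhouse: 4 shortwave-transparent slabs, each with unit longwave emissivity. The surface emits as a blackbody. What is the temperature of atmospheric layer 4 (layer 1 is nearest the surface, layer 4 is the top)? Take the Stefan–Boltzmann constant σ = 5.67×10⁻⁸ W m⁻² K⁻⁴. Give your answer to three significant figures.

Irradiance scales as 1/d², so S = 1366 W m⁻² × (1/5.51)² = 44.99 W m⁻².
Top-of-atmosphere balance: σT_e⁴ = S(1−α)/4 = 9.842 W m⁻² → T_e = 114.8 K.
Each opaque layer satisfies 2T_j⁴ = T_{j−1}⁴ + T_{j+1}⁴, giving T_k⁴ = (N+1−k)T_e⁴.
With k = 4: T_4 = (4+1−4)^¼·114.8 K = 114.8 K.

115 K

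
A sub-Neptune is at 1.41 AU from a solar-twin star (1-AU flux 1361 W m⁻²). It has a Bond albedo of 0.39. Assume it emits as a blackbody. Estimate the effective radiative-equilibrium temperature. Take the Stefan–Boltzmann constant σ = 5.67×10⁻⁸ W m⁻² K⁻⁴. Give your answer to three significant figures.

207 K

Irradiance scales as 1/d², so S = 1361 W m⁻² × (1/1.41)² = 684.6 W m⁻².
The planet absorbs (1−α)S over its disc πR² and re-emits over 4πR², so the mean absorbed flux is (1−0.39)·684.6/4 = 104.4 W m⁻².
In equilibrium σT⁴ equals this, so T = 207.1 K.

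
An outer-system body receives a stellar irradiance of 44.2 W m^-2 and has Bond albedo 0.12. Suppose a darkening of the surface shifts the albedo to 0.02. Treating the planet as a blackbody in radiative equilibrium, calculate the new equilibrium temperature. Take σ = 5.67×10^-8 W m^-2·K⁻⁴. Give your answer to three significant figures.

With the new albedo, S(1−α₂)/4 = 10.83 W m^-2, so T₂ = 117.6 K.

118 K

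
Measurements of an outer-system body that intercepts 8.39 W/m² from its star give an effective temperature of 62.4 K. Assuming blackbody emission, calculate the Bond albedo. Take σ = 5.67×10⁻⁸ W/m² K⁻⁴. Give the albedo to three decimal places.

From σT⁴ = S(1−α)/4 we invert for α: 1−α = 4σT⁴/S.
σT⁴ = 0.8596 W/m², so 4σT⁴ = 3.439 W/m².
1−α = 3.439/8.390 = 0.4098, so α = 0.5902.

0.590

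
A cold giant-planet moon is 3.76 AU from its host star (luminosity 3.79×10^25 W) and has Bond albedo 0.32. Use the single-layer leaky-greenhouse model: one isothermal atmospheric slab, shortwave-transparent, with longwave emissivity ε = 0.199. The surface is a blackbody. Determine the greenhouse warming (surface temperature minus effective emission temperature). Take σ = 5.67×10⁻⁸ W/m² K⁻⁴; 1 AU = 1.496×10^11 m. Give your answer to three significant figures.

Orbital distance: d = 3.76 AU = 5.625×10^11 m.
Spreading L over a sphere of radius d: S = 3.79×10^25/(4π·5.62×10^11²) = 9.532 W/m².
The planet radiates to space at T_e = [S(1−α)/(4σ)]^(1/4) = 73.12 K.
For a single slab of emissivity ε, T_s⁴ = 2T_e⁴/(2−ε); thus T_s = 73.12·(1.11)^(1/4) = 75.06 K.
Greenhouse warming: T_s − T_e = 1.941 K.

1.94 K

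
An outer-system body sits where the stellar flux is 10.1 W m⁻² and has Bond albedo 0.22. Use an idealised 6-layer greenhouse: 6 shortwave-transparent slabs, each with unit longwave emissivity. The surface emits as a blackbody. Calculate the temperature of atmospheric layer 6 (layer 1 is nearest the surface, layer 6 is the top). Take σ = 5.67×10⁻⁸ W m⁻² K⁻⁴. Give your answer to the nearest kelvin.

The effective emission temperature is T_e = [S(1−α)/(4σ)]^¼ = 76.77 K.
In the N-layer model, layer k (counted from the surface) has T_k = (N+1−k)^(1/4)·T_e.
With k = 6: T_6 = (6+1−6)^¼·76.77 K = 76.77 K.

77 kelvin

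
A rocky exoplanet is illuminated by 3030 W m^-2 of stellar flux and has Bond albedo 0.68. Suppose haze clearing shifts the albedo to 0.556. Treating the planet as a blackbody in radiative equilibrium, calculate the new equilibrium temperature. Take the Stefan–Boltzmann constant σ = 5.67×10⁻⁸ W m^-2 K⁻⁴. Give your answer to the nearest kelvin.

T₂ = [S(1−α₂)/(4σ)]^(1/4) = [3030·0.444/(4σ)]^(1/4) = 277.5 K.

278 kelvin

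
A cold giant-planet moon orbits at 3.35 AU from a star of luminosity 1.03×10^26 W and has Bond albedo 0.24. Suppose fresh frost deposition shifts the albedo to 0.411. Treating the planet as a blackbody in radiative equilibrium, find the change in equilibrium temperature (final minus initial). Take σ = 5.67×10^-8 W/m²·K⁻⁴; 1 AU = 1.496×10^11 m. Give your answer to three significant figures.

-6.31 kelvin

Orbital distance: d = 3.35 AU = 5.012×10^11 m.
S = L/(4πd²) = 32.63 W/m².
Before: T₁ = [32.63·0.76/(4σ)]^(1/4) = 102.3 K.
With α = 0.411, T₂ = 95.95 K.
ΔT = T₂ − T₁ = -6.313 K.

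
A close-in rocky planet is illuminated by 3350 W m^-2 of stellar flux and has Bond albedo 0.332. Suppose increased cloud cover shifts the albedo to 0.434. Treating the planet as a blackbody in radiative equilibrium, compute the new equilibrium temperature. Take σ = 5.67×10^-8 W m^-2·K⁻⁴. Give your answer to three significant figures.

New equilibrium: T₂ = [(1−0.434)·3350/(4σ)]^(1/4) = 302.4 K.

302 K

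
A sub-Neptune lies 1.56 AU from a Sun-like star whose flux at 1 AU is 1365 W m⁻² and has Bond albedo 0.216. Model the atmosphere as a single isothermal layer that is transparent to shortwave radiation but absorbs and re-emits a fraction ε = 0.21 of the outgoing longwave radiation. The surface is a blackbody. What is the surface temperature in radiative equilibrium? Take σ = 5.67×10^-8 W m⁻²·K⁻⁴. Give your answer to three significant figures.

216 K

By the inverse-square law, S = 1365/1.56² = 560.9 W m⁻².
The planet radiates to space at T_e = [S(1−α)/(4σ)]^(1/4) = 209.8 K.
For a single slab of emissivity ε, T_s⁴ = 2T_e⁴/(2−ε); thus T_s = 209.8·(1.117)^(1/4) = 215.7 K.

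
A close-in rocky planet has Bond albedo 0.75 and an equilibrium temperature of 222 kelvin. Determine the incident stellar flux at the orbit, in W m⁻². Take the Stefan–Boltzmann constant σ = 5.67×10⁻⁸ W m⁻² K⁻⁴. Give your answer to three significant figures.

2200 W m⁻²

From S(1−α)/4 = σT⁴: S = 4σT⁴/(1−α).
σT⁴ = 5.67×10⁻⁸·(222)⁴ = 137.7 W m⁻².
S = 4·137.7/0.25 = 2204 W m⁻².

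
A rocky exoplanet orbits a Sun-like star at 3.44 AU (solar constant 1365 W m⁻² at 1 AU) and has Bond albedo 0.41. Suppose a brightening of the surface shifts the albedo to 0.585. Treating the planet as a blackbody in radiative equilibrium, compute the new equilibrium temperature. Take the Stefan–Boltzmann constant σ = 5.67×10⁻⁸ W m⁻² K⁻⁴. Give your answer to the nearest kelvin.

Flux at the orbit: S = 1365/(3.44)² = 115.3 W m⁻².
T₂ = [S(1−α₂)/(4σ)]^(1/4) = [115.3·0.415/(4σ)]^(1/4) = 120.5 K.

121 K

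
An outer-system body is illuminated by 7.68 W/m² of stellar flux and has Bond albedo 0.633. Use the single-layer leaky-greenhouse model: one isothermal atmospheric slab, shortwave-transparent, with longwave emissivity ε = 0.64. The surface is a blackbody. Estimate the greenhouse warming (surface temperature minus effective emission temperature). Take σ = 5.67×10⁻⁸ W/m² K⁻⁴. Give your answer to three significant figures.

At the top of the atmosphere, σT_e⁴ = S(1−α)/4 = 0.7046 W/m², giving T_e = 59.37 K.
The surface balance (absorbed SW + ε·downward IR = σT_s⁴) with T_a⁴ = T_s⁴/2 reduces to T_s = T_e·[2/(2−ε)]^¼ = 65.38 K.
The atmosphere warms the surface by 6.010 K.

6.01 K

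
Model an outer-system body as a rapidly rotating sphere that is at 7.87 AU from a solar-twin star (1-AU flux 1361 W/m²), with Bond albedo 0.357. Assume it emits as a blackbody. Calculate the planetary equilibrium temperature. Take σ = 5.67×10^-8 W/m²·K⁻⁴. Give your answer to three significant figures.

88.8 K

Irradiance scales as 1/d², so S = 1361 W/m² × (1/7.87)² = 21.97 W/m².
The planet absorbs (1−α)S over its disc πR² and re-emits over 4πR², so the mean absorbed flux is (1−0.357)·21.97/4 = 3.532 W/m².
Balancing against σT⁴: T = (3.532/5.67×10⁻⁸)^(1/4) = 88.84 K.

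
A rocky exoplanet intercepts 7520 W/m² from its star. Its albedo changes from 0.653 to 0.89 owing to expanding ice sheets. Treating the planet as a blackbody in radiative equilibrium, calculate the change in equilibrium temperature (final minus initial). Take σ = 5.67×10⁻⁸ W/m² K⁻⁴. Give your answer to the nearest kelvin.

-82 kelvin

Before: T₁ = [7520·0.347/(4σ)]^(1/4) = 327.5 K.
After:  T₂ = [7520·0.11/(4σ)]^(1/4) = 245.7 K.
ΔT = T₂ − T₁ = -81.76 K.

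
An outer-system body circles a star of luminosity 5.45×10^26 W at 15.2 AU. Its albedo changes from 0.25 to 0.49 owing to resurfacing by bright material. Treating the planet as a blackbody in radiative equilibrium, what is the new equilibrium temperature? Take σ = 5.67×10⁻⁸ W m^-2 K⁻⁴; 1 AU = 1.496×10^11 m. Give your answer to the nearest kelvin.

Orbital distance: d = 15.2 AU = 2.274×10^12 m.
Flux at the orbit: S = L/(4πd²) = 5.45×10^26/(4π·(2.27×10^12)²) = 8.388 W m^-2.
With the new albedo, S(1−α₂)/4 = 1.069 W m^-2, so T₂ = 65.90 K.

66 K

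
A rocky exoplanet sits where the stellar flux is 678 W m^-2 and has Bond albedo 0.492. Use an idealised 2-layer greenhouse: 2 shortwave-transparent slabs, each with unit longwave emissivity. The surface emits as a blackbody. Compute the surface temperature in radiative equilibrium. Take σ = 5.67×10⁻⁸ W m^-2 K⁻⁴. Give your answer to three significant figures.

260 kelvin

OLR = S(1−α)/4 = 86.11 W m^-2; the top layer radiates at T_e = 197.4 K.
With N = 2 opaque layers, T_s = (N+1)^(1/4)·T_e = 3^(1/4)·197.4 = 259.8 K.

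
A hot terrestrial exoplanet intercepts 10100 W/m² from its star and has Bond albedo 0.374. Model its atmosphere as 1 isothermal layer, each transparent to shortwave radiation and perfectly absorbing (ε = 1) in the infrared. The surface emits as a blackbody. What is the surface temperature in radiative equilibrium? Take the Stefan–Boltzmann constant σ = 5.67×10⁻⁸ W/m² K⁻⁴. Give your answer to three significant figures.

486 K

The effective emission temperature is T_e = [S(1−α)/(4σ)]^¼ = 408.6 K.
Layer-by-layer balance gives σT_s⁴ = (N+1)σT_e⁴, so T_s = 2^¼·408.6 = 485.9 K.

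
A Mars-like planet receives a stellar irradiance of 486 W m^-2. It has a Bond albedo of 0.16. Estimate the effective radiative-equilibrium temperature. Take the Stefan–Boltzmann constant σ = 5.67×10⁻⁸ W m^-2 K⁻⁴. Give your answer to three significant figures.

Averaging over the sphere, the absorbed flux is S(1−α)/4 = 102.1 W m^-2.
Set σT⁴ = 102.1 → T = (102.1/σ)^(1/4) = 206.0 K.

206 K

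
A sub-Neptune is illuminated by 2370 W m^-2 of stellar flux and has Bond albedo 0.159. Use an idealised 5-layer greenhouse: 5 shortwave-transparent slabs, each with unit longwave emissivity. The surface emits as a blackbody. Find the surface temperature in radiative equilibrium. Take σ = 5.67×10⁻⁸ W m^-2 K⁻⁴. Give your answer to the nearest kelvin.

OLR = S(1−α)/4 = 498.3 W m^-2; the top layer radiates at T_e = 306.2 K.
Layer-by-layer balance gives σT_s⁴ = (N+1)σT_e⁴, so T_s = 6^¼·306.2 = 479.2 K.

479 kelvin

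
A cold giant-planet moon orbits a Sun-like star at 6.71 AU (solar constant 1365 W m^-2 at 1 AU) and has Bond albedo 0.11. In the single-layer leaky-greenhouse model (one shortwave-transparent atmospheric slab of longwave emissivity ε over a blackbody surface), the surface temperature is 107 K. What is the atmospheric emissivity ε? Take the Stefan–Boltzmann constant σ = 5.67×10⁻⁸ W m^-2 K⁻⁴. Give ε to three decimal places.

Flux at the orbit: S = 1365/(6.71)² = 30.32 W m^-2.
Effective temperature: T_e = [S(1−α)/(4σ)]^(1/4) = 104.4 K.
T_s⁴ = T_e⁴·2/(2−ε) → ε = 2 − 2(T_e/T_s)⁴ = 2 − 2·(104.4/107)⁴ = 0.1848.

0.185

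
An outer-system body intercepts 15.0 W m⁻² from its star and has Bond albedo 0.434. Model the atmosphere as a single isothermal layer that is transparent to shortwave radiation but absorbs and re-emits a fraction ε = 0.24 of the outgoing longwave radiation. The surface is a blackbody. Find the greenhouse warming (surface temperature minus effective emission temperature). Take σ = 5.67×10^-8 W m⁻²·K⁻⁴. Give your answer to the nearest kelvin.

3 K

At the top of the atmosphere, σT_e⁴ = S(1−α)/4 = 2.123 W m⁻², giving T_e = 78.22 K.
Surface balance with a leaky layer gives σT_s⁴ = σT_e⁴·2/(2−ε), so T_s = T_e·[2/(2−0.24)]^(1/4) = 80.76 K.
T_s − T_e = 80.76 − 78.22 = 2.540 K.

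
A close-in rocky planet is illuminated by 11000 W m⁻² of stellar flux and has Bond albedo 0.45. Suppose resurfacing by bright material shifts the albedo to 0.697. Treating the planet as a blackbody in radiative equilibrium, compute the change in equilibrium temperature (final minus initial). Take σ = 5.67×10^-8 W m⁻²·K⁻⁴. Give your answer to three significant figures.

With α = 0.45, T₁ = 404.1 K.
After:  T₂ = [11000·0.303/(4σ)]^(1/4) = 348.2 K.
Change: 348.2 − 404.1 = -55.96 K.

-56.0 K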